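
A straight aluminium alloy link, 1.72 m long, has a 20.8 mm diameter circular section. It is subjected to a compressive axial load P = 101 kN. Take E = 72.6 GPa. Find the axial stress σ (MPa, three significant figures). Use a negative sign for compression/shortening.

A = 339.8 mm².
σ = N/A = -101000/339.8 = -297.2 MPa.

-297 MPa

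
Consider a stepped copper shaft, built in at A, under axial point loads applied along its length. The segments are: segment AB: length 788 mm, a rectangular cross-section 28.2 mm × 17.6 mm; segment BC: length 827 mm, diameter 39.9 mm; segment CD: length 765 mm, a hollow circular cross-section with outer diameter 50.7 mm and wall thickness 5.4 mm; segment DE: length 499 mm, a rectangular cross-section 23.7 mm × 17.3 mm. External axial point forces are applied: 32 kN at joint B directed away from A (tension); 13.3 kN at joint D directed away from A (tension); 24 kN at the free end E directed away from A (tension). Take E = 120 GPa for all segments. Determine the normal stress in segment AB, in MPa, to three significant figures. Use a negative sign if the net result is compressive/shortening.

140 MPa

Internal axial forces (sectioning from the free end, tension +): N_DE = 24 kN, N_CD = 37.3 kN, N_BC = 37.3 kN, N_AB = 69.3 kN.
A_AB = 496.3 mm².
σ_AB = N_AB/A_AB = 69300/496.3 = 139.6 MPa.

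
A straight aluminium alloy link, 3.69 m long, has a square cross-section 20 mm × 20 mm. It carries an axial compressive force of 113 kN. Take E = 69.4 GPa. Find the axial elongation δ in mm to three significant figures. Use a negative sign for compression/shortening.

A = 400 mm².
δ_mech = NL/(AE) = -113000·3690/(400·69400) = -15.02 mm.

-15.0 mm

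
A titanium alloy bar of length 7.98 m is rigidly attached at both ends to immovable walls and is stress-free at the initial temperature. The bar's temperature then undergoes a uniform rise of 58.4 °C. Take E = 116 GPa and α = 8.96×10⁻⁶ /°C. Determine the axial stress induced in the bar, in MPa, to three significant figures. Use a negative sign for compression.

-60.7 MPa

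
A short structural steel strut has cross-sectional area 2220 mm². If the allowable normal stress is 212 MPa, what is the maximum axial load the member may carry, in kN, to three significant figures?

471 kN

P_max = σ_allow · A = 212 · 2220 = 470600 N = 470.6 kN.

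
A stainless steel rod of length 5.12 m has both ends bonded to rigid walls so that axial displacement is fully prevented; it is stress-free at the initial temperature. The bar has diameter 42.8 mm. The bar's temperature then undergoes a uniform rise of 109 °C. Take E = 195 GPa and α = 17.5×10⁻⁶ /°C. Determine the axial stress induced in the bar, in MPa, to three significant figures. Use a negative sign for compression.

-372 MPa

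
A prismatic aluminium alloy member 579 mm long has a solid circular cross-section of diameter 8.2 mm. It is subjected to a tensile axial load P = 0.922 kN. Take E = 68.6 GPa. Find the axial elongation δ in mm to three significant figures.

0.147 mm

A = 52.81 mm².
δ_mech = NL/(AE) = 922·579/(52.81·68600) = 0.1474 mm.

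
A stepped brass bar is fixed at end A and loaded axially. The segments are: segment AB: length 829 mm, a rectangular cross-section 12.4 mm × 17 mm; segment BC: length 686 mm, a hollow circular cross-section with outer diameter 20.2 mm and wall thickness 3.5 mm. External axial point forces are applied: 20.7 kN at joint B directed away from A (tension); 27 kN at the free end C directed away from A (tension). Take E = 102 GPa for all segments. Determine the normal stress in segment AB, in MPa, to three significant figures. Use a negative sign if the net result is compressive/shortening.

Internal axial forces (sectioning from the free end, tension +): N_BC = 27 kN, N_AB = 47.7 kN.
A_AB = 210.8 mm².
σ_AB = N_AB/A_AB = 47700/210.8 = 226.3 MPa.

226 MPa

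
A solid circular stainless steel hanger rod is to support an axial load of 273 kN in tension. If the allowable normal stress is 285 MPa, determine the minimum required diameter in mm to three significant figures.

Required area A ≥ P/σ_allow = 273000/285 = 957.9 mm².
For a solid circular section, d ≥ √(4A/π) = 34.92 mm.

34.9 mm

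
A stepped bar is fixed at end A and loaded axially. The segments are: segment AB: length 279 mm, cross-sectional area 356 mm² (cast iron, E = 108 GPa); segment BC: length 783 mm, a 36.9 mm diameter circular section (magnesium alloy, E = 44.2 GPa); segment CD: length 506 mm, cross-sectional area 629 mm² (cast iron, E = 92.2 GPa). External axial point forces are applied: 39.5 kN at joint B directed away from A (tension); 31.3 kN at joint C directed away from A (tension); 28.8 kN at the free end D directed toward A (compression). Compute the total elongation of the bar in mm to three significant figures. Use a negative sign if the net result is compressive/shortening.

Internal axial forces (sectioning from the free end, tension +): N_CD = -28.8 kN, N_BC = 2.5 kN, N_AB = 42 kN.
A_BC = 1069 mm².
δ_AB = 42000·279/(356·108000) = 0.3048 mm
δ_BC = 2500·783/(1069·44200) = 0.04141 mm
δ_CD = -28800·506/(629·92200) = -0.2513 mm
δ = Σδ_i = 0.09491 mm.

0.0949 mm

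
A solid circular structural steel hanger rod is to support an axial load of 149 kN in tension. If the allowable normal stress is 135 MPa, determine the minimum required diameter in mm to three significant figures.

37.5 mm

Required area A ≥ P/σ_allow = 149000/135 = 1104 mm².
For a solid circular section, d ≥ √(4A/π) = 37.49 mm.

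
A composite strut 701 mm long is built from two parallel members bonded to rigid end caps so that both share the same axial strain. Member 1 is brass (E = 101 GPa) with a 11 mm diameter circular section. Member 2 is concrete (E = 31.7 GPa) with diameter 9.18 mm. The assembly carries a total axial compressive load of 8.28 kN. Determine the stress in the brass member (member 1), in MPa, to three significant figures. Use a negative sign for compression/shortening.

-71.5 MPa

A_1 = 95.03 mm².
A_2 = 66.19 mm².
Equal strain + equilibrium ⇒ each member carries load in proportion to AE: A₁E₁ = 9598000 N, A₂E₂ = 2098000 N, ΣAE = 11700000 N.
σ₁ = P·E₁/ΣAE = -8280·101000/11700000 = -71.5 MPa.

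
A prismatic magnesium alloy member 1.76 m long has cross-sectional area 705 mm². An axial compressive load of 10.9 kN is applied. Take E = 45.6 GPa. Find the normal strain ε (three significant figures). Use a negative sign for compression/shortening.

-3.39e-04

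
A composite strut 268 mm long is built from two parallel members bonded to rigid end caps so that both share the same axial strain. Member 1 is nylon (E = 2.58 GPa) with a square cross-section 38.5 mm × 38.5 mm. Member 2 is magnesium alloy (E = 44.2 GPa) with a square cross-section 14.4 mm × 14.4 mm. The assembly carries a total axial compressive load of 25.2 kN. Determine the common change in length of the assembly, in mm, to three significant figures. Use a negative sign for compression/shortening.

-0.520 mm

A_1 = 1482 mm².
A_2 = 207.4 mm².
Equal strain + equilibrium ⇒ each member carries load in proportion to AE: A₁E₁ = 3824000 N, A₂E₂ = 9165000 N, ΣAE = 12990000 N.
δ = PL/ΣAE = -25200·268/12990000 = -0.5199 mm.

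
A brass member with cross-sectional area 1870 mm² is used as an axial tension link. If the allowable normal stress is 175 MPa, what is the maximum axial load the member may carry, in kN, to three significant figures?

P_max = σ_allow · A = 175 · 1870 = 327200 N = 327.2 kN.

327 kN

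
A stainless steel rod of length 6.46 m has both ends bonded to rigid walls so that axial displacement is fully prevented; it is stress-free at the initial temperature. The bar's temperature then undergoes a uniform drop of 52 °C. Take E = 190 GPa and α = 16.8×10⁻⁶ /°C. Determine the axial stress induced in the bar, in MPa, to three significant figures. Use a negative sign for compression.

166 MPa

Free thermal expansion αLΔT = 16.8e-6 · 6460 · -52 = -5.643 mm.
The walls impose strain ε = −(-5.643)/6460 = 8.7360e-04; σ = Eε = 190000 · 8.7360e-04 = 166 MPa.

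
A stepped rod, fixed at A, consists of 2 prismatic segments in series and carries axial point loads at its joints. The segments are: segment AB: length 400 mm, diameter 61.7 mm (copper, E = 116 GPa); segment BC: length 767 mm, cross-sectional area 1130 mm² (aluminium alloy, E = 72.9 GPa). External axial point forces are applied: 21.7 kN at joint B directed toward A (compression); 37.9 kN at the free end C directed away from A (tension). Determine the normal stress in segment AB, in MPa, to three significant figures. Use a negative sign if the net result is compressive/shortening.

5.42 MPa

Internal axial forces (sectioning from the free end, tension +): N_BC = 37.9 kN, N_AB = 16.2 kN.
A_AB = 2990 mm².
σ_AB = N_AB/A_AB = 16200/2990 = 5.418 MPa.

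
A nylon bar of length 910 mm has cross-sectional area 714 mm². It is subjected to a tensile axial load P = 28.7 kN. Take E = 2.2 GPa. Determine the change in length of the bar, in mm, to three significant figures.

16.6 mm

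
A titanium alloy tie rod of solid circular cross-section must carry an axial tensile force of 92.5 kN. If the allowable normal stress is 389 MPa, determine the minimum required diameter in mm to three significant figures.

Required area A ≥ P/σ_allow = 92500/389 = 237.8 mm².
For a solid circular section, d ≥ √(4A/π) = 17.4 mm.

17.4 mm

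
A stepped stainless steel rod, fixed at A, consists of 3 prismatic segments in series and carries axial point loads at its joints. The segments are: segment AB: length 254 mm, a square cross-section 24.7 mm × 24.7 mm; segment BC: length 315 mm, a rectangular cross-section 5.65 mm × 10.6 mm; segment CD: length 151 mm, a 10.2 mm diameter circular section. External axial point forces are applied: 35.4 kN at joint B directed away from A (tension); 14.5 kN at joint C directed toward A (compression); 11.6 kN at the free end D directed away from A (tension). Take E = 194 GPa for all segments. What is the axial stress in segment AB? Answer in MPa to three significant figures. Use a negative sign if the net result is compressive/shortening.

Internal axial forces (sectioning from the free end, tension +): N_CD = 11.6 kN, N_BC = -2.9 kN, N_AB = 32.5 kN.
A_AB = 610.1 mm².
σ_AB = N_AB/A_AB = 32500/610.1 = 53.27 MPa.

53.3 MPa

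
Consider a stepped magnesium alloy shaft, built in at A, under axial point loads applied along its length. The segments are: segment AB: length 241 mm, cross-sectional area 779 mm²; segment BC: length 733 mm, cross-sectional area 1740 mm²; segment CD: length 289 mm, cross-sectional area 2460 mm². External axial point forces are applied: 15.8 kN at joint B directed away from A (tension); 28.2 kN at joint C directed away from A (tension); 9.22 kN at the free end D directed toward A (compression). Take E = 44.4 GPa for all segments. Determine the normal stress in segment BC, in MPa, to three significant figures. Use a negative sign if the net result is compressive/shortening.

Internal axial forces (sectioning from the free end, tension +): N_CD = -9.22 kN, N_BC = 18.98 kN, N_AB = 34.78 kN.
σ_BC = N_BC/A_BC = 18980/1740 = 10.91 MPa.

10.9 MPa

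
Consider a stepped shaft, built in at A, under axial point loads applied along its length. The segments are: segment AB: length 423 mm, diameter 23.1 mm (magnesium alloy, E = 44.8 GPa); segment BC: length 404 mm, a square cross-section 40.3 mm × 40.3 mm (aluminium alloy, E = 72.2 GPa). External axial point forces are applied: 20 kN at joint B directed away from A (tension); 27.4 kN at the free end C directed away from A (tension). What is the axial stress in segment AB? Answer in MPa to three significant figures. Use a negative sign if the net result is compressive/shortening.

Internal axial forces (sectioning from the free end, tension +): N_BC = 27.4 kN, N_AB = 47.4 kN.
A_AB = 419.1 mm².
σ_AB = N_AB/A_AB = 47400/419.1 = 113.1 MPa.

113 MPa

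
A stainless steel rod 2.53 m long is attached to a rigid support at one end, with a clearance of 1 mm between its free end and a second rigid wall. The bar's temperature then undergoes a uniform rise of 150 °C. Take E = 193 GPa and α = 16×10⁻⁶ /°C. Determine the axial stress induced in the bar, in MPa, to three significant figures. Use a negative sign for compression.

-387 MPa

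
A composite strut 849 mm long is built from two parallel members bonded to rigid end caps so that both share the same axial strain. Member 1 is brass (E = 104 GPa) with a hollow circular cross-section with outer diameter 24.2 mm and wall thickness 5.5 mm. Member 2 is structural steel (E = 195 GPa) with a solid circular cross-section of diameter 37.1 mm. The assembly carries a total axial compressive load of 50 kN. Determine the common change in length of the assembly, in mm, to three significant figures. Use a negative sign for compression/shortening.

-0.174 mm

A_1 = 323.1 mm².
A_2 = 1081 mm².
Equal strain + equilibrium ⇒ each member carries load in proportion to AE: A₁E₁ = 33600000 N, A₂E₂ = 210800000 N, ΣAE = 244400000 N.
δ = PL/ΣAE = -50000·849/244400000 = -0.1737 mm.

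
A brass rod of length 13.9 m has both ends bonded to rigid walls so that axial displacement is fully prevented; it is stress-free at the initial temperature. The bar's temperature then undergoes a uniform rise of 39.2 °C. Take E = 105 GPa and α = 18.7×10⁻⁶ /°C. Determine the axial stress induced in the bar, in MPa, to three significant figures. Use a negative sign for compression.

Free thermal expansion αLΔT = 18.7e-6 · 13900 · 39.2 = 10.19 mm.
The walls impose strain ε = −(10.19)/13900 = -7.3304e-04; σ = Eε = 105000 · -7.3304e-04 = -76.97 MPa.

-77.0 MPa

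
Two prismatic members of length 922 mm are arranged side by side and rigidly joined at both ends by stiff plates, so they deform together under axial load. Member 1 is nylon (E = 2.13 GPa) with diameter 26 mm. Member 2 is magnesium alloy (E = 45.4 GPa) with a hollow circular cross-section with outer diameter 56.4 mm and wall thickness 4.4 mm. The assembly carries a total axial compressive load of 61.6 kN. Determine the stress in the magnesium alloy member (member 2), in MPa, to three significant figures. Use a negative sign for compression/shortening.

-82.8 MPa

A_1 = 530.9 mm².
A_2 = 718.8 mm².
Equal strain + equilibrium ⇒ each member carries load in proportion to AE: A₁E₁ = 1131000 N, A₂E₂ = 32630000 N, ΣAE = 33760000 N.
σ₂ = P·E₂/ΣAE = -61600·45400/33760000 = -82.83 MPa.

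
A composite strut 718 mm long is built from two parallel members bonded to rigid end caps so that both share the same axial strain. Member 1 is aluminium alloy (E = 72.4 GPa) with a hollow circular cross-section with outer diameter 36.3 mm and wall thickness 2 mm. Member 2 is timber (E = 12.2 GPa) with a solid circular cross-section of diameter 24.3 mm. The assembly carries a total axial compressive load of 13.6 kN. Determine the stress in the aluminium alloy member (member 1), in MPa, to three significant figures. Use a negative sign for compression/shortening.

-46.3 MPa

A_1 = 215.5 mm².
A_2 = 463.8 mm².
Equal strain + equilibrium ⇒ each member carries load in proportion to AE: A₁E₁ = 15600000 N, A₂E₂ = 5658000 N, ΣAE = 21260000 N.
σ₁ = P·E₁/ΣAE = -13600·72400/21260000 = -46.31 MPa.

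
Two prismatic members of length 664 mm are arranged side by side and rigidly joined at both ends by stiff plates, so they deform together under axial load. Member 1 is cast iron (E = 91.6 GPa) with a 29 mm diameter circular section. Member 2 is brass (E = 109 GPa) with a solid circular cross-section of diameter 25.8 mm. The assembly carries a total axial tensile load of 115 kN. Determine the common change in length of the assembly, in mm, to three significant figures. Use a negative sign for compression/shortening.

0.650 mm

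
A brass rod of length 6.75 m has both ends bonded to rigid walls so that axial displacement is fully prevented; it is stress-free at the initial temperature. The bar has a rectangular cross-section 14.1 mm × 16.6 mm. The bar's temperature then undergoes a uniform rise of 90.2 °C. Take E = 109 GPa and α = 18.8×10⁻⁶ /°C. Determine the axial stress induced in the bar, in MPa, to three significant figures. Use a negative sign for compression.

Free thermal expansion αLΔT = 18.8e-6 · 6750 · 90.2 = 11.45 mm.
The walls impose strain ε = −(11.45)/6750 = -1.6958e-03; σ = Eε = 109000 · -1.6958e-03 = -184.8 MPa.

-185 MPa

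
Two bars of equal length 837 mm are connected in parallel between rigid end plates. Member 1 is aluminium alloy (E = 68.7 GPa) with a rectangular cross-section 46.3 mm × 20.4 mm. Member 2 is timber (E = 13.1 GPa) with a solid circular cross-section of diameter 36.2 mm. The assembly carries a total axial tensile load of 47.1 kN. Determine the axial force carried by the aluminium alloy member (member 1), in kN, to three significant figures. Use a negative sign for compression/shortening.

39.0 kN

A_1 = 944.5 mm².
A_2 = 1029 mm².
Equal strain + equilibrium ⇒ each member carries load in proportion to AE: A₁E₁ = 64890000 N, A₂E₂ = 13480000 N, ΣAE = 78370000 N.
F₁ = P·A₁E₁/ΣAE = 47100·64890000/78370000 = 39000 N.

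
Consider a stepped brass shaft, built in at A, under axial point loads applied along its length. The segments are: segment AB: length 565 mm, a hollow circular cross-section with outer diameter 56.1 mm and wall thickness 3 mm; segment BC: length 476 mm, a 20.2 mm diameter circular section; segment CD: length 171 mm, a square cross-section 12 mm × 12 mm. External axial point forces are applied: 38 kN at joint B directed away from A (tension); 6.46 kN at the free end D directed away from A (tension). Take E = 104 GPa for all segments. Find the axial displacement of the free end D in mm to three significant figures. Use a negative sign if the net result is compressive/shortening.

0.649 mm

Internal axial forces (sectioning from the free end, tension +): N_CD = 6.46 kN, N_BC = 6.46 kN, N_AB = 44.46 kN.
A_AB = 500.5 mm².
A_BC = 320.5 mm².
A_CD = 144 mm².
δ_AB = 44460·565/(500.5·104000) = 0.4826 mm
δ_BC = 6460·476/(320.5·104000) = 0.09226 mm
δ_CD = 6460·171/(144·104000) = 0.07376 mm
δ = Σδ_i = 0.6487 mm.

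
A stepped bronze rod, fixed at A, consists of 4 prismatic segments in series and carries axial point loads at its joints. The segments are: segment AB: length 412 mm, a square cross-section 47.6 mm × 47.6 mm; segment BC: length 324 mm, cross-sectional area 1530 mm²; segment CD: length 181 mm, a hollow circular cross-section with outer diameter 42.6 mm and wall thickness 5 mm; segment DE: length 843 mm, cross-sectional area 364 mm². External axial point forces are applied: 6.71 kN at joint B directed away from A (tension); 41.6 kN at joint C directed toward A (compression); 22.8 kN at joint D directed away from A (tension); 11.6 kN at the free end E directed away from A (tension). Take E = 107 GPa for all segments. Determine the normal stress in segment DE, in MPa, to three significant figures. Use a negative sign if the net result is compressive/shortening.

31.9 MPa

Internal axial forces (sectioning from the free end, tension +): N_DE = 11.6 kN, N_CD = 34.4 kN, N_BC = -7.2 kN, N_AB = -0.49 kN.
σ_DE = N_DE/A_DE = 11600/364 = 31.87 MPa.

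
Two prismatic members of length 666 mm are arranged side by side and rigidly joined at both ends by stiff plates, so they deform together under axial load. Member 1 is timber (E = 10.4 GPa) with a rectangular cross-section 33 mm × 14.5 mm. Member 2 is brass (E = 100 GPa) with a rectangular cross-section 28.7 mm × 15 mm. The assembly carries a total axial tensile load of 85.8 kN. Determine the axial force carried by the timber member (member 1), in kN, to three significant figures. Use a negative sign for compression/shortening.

A_1 = 478.5 mm².
A_2 = 430.5 mm².
Equal strain + equilibrium ⇒ each member carries load in proportion to AE: A₁E₁ = 4976000 N, A₂E₂ = 43050000 N, ΣAE = 48030000 N.
F₁ = P·A₁E₁/ΣAE = 85800·4976000/48030000 = 8890 N.

8.89 kN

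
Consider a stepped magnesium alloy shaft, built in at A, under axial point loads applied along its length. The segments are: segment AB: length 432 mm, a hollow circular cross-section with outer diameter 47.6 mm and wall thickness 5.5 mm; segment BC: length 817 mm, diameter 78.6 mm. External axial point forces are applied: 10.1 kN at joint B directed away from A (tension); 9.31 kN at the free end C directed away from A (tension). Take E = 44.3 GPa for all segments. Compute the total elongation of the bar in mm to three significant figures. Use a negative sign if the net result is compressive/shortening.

0.296 mm

Internal axial forces (sectioning from the free end, tension +): N_BC = 9.31 kN, N_AB = 19.41 kN.
A_AB = 727.4 mm².
A_BC = 4852 mm².
δ_AB = 19410·432/(727.4·44300) = 0.2602 mm
δ_BC = 9310·817/(4852·44300) = 0.03539 mm
δ = Σδ_i = 0.2956 mm.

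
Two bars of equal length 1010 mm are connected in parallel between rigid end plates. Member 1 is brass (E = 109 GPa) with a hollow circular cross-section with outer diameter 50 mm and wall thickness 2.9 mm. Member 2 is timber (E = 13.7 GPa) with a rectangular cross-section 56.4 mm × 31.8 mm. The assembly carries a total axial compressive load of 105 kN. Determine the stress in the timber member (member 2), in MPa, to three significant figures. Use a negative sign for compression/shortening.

A_1 = 429.1 mm².
A_2 = 1794 mm².
Equal strain + equilibrium ⇒ each member carries load in proportion to AE: A₁E₁ = 46770000 N, A₂E₂ = 24570000 N, ΣAE = 71340000 N.
σ₂ = P·E₂/ΣAE = -105000·13700/71340000 = -20.16 MPa.

-20.2 MPa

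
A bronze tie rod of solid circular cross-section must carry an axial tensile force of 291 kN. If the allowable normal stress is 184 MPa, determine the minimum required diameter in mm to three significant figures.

44.9 mm

Required area A ≥ P/σ_allow = 291000/184 = 1582 mm².
For a solid circular section, d ≥ √(4A/π) = 44.87 mm.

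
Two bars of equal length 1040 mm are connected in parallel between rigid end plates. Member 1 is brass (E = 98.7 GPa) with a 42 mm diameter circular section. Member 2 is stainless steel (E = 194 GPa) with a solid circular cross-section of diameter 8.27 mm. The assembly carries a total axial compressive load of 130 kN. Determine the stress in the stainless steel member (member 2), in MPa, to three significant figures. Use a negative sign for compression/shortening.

-171 MPa

A_1 = 1385 mm².
A_2 = 53.72 mm².
Equal strain + equilibrium ⇒ each member carries load in proportion to AE: A₁E₁ = 136700000 N, A₂E₂ = 10420000 N, ΣAE = 147200000 N.
σ₂ = P·E₂/ΣAE = -130000·194000/147200000 = -171.4 MPa.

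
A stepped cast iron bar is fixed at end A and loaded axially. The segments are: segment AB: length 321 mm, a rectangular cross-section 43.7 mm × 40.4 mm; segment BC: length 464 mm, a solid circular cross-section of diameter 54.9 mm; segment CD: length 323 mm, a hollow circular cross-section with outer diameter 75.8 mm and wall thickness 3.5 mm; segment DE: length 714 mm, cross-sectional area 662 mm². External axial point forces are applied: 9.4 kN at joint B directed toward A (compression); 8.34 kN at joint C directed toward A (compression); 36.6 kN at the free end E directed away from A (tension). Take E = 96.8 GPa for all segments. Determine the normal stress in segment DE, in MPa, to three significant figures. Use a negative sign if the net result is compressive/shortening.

55.3 MPa

Internal axial forces (sectioning from the free end, tension +): N_DE = 36.6 kN, N_CD = 36.6 kN, N_BC = 28.26 kN, N_AB = 18.86 kN.
σ_DE = N_DE/A_DE = 36600/662 = 55.29 MPa.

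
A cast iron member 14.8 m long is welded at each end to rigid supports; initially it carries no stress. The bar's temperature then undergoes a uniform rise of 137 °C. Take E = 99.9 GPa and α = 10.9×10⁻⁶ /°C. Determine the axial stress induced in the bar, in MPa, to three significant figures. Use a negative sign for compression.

-149 MPa

Free thermal expansion αLΔT = 10.9e-6 · 14800 · 137 = 22.1 mm.
The walls impose strain ε = −(22.1)/14800 = -1.4933e-03; σ = Eε = 99900 · -1.4933e-03 = -149.2 MPa.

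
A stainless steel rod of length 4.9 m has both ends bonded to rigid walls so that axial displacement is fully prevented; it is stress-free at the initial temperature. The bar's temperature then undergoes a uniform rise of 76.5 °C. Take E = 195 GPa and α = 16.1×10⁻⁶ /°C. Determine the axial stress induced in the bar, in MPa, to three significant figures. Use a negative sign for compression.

Free thermal expansion αLΔT = 16.1e-6 · 4900 · 76.5 = 6.035 mm.
The walls impose strain ε = −(6.035)/4900 = -1.2317e-03; σ = Eε = 195000 · -1.2317e-03 = -240.2 MPa.

-240 MPa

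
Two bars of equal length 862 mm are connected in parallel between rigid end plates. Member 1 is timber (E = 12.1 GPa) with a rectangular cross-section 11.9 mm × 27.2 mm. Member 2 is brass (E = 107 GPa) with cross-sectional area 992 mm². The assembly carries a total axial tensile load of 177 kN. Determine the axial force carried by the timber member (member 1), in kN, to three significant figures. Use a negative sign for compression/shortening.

A_1 = 323.7 mm².
Equal strain + equilibrium ⇒ each member carries load in proportion to AE: A₁E₁ = 3917000 N, A₂E₂ = 106100000 N, ΣAE = 110100000 N.
F₁ = P·A₁E₁/ΣAE = 177000·3917000/110100000 = 6299 N.

6.30 kN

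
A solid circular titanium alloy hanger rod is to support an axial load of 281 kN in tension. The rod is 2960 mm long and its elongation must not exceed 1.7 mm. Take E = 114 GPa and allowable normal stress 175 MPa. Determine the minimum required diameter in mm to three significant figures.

Required area A ≥ P/σ_allow = 281000/175 = 1606 mm².
For a solid circular section, d ≥ √(4A/π) = 45.22 mm.
Elongation limit: A ≥ PL/(Eδ_allow) = 281000·2960/(114000·1.7) = 4292 mm² ⇒ d ≥ 73.92 mm.
The elongation limit governs.

73.9 mm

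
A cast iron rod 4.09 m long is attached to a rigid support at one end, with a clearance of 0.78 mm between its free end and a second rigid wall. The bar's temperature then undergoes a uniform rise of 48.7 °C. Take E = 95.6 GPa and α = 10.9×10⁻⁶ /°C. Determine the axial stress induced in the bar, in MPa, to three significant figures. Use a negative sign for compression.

Free thermal expansion αLΔT = 10.9e-6 · 4090 · 48.7 = 2.171 mm.
The walls engage after the gap closes; constrained expansion = 2.171 − 0.78 = 1.391 mm.
The walls impose strain ε = −(1.391)/4090 = -3.4012e-04; σ = Eε = 95600 · -3.4012e-04 = -32.52 MPa.

-32.5 MPa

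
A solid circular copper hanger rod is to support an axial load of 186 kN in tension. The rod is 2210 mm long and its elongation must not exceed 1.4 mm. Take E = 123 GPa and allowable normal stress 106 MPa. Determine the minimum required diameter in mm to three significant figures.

Required area A ≥ P/σ_allow = 186000/106 = 1755 mm².
For a solid circular section, d ≥ √(4A/π) = 47.27 mm.
Elongation limit: A ≥ PL/(Eδ_allow) = 186000·2210/(123000·1.4) = 2387 mm² ⇒ d ≥ 55.13 mm.
The elongation limit governs.

55.1 mm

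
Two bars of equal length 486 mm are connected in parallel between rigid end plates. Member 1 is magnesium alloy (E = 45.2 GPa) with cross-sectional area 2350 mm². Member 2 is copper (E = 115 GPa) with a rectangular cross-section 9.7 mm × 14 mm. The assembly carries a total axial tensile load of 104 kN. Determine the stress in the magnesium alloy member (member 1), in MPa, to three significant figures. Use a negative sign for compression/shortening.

38.6 MPa

A_2 = 135.8 mm².
Equal strain + equilibrium ⇒ each member carries load in proportion to AE: A₁E₁ = 106200000 N, A₂E₂ = 15620000 N, ΣAE = 121800000 N.
σ₁ = P·E₁/ΣAE = 104000·45200/121800000 = 38.58 MPa.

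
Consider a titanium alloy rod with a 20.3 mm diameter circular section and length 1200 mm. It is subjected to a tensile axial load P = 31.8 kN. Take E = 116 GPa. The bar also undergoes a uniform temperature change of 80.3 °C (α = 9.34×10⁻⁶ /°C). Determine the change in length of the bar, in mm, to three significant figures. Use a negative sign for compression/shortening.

1.92 mm

A = 323.7 mm².
δ_mech = NL/(AE) = 31800·1200/(323.7·116000) = 1.016 mm.
δ_thermal = αLΔT = 9.34e-6·1200·80.3 = 0.9 mm.
δ = δ_mech + δ_thermal = 1.916 mm.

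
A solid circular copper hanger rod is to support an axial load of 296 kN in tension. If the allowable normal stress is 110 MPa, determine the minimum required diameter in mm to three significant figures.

58.5 mm

Required area A ≥ P/σ_allow = 296000/110 = 2691 mm².
For a solid circular section, d ≥ √(4A/π) = 58.53 mm.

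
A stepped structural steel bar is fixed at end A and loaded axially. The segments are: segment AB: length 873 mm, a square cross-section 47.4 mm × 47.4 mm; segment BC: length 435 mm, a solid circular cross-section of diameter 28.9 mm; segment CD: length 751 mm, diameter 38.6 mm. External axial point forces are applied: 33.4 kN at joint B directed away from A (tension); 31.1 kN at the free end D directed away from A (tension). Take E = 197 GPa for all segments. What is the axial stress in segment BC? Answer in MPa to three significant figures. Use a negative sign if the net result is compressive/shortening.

47.4 MPa

Internal axial forces (sectioning from the free end, tension +): N_CD = 31.1 kN, N_BC = 31.1 kN, N_AB = 64.5 kN.
A_BC = 656 mm².
σ_BC = N_BC/A_BC = 31100/656 = 47.41 MPa.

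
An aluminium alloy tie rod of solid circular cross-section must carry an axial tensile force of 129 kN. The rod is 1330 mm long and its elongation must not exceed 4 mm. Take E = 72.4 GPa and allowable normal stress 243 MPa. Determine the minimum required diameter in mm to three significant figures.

Required area A ≥ P/σ_allow = 129000/243 = 530.9 mm².
For a solid circular section, d ≥ √(4A/π) = 26 mm.
Elongation limit: A ≥ PL/(Eδ_allow) = 129000·1330/(72400·4) = 592.4 mm² ⇒ d ≥ 27.46 mm.
The elongation limit governs.

27.5 mm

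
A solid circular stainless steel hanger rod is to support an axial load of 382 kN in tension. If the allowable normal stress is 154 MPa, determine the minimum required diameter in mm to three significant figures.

Required area A ≥ P/σ_allow = 382000/154 = 2481 mm².
For a solid circular section, d ≥ √(4A/π) = 56.2 mm.

56.2 mm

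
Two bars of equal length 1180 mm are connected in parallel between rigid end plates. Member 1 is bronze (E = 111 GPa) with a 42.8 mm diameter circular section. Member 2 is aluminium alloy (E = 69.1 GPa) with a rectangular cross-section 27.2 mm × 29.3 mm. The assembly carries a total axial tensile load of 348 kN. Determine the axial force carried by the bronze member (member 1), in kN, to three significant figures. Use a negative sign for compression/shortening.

259 kN

A_1 = 1439 mm².
A_2 = 797 mm².
Equal strain + equilibrium ⇒ each member carries load in proportion to AE: A₁E₁ = 159700000 N, A₂E₂ = 55070000 N, ΣAE = 214800000 N.
F₁ = P·A₁E₁/ΣAE = 348000·159700000/214800000 = 258800 N.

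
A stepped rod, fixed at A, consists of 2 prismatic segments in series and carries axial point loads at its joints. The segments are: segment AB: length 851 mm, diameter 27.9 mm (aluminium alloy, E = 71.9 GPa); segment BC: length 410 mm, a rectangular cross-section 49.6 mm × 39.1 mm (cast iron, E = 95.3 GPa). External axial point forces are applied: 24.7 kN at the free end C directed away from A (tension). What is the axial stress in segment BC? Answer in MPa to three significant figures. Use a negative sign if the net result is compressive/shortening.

12.7 MPa

Internal axial forces (sectioning from the free end, tension +): N_BC = 24.7 kN, N_AB = 24.7 kN.
A_BC = 1939 mm².
σ_BC = N_BC/A_BC = 24700/1939 = 12.74 MPa.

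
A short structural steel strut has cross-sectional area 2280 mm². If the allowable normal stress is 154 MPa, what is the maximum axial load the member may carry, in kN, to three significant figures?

351 kN

P_max = σ_allow · A = 154 · 2280 = 351100 N = 351.1 kN.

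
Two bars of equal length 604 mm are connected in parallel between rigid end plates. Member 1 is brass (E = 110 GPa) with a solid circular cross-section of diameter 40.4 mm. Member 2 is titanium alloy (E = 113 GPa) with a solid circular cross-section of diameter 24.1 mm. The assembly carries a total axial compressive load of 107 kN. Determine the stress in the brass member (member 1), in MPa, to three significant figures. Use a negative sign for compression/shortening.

A_1 = 1282 mm².
A_2 = 456.2 mm².
Equal strain + equilibrium ⇒ each member carries load in proportion to AE: A₁E₁ = 141000000 N, A₂E₂ = 51550000 N, ΣAE = 192600000 N.
σ₁ = P·E₁/ΣAE = -107000·110000/192600000 = -61.13 MPa.

-61.1 MPa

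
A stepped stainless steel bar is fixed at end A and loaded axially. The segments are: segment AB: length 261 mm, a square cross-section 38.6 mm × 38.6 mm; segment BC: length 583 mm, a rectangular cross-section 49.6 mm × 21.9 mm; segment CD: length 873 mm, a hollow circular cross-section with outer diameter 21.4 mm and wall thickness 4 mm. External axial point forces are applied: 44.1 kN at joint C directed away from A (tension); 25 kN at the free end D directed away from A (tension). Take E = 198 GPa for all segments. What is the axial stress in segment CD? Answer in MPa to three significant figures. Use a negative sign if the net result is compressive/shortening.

114 MPa

Internal axial forces (sectioning from the free end, tension +): N_CD = 25 kN, N_BC = 69.1 kN, N_AB = 69.1 kN.
A_CD = 218.7 mm².
σ_CD = N_CD/A_CD = 25000/218.7 = 114.3 MPa.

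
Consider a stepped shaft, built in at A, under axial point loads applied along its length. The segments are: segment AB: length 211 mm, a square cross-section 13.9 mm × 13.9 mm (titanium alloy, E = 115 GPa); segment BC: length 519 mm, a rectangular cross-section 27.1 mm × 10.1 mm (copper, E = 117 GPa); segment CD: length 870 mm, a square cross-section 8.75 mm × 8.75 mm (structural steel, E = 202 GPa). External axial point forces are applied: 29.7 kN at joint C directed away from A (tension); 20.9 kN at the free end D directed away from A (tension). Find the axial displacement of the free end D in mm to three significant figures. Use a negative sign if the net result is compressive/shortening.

2.48 mm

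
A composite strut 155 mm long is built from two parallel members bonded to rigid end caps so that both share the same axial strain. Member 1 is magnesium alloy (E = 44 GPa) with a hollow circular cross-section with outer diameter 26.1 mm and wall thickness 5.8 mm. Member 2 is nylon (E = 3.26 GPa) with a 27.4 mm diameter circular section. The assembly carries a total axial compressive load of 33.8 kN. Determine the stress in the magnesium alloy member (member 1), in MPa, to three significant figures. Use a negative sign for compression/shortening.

A_1 = 369.9 mm².
A_2 = 589.6 mm².
Equal strain + equilibrium ⇒ each member carries load in proportion to AE: A₁E₁ = 16280000 N, A₂E₂ = 1922000 N, ΣAE = 18200000 N.
σ₁ = P·E₁/ΣAE = -33800·44000/18200000 = -81.73 MPa.

-81.7 MPa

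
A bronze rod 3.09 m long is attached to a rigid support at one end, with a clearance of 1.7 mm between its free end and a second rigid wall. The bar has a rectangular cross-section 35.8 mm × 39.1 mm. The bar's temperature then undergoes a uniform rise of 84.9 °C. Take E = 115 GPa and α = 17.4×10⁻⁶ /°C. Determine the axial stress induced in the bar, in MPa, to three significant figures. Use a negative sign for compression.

Free thermal expansion αLΔT = 17.4e-6 · 3090 · 84.9 = 4.565 mm.
The walls engage after the gap closes; constrained expansion = 4.565 − 1.7 = 2.865 mm.
The walls impose strain ε = −(2.865)/3090 = -9.2710e-04; σ = Eε = 115000 · -9.2710e-04 = -106.6 MPa.

-107 MPa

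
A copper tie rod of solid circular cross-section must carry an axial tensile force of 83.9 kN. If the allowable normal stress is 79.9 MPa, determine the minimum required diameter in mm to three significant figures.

36.6 mm

Required area A ≥ P/σ_allow = 83900/79.9 = 1050 mm².
For a solid circular section, d ≥ √(4A/π) = 36.56 mm.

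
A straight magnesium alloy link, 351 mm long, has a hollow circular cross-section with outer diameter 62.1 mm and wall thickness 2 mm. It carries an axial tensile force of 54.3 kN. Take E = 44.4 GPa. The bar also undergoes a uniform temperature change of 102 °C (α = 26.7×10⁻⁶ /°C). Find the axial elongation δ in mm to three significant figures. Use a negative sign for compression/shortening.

2.09 mm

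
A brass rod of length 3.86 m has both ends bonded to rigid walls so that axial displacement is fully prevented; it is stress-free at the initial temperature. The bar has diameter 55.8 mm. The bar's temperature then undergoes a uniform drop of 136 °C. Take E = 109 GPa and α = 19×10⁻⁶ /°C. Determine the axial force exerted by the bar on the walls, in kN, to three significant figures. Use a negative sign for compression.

689 kN

Free thermal expansion αLΔT = 19e-6 · 3860 · -136 = -9.974 mm.
The walls impose strain ε = −(-9.974)/3860 = 2.5840e-03; σ = Eε = 109000 · 2.5840e-03 = 281.7 MPa.
Wall reaction R = σ·A = 281.7·2445 = 688800 N = 688.8 kN.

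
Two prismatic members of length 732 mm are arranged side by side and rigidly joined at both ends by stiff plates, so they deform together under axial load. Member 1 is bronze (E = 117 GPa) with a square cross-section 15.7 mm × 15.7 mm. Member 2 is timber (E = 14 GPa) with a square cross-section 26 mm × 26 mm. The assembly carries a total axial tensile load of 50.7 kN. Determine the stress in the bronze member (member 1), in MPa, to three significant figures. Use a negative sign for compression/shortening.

155 MPa

A_1 = 246.5 mm².
A_2 = 676 mm².
Equal strain + equilibrium ⇒ each member carries load in proportion to AE: A₁E₁ = 28840000 N, A₂E₂ = 9464000 N, ΣAE = 38300000 N.
σ₁ = P·E₁/ΣAE = 50700·117000/38300000 = 154.9 MPa.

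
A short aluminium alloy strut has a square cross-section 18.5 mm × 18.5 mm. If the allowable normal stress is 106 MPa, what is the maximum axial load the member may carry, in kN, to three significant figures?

A = 342.2 mm².
P_max = σ_allow · A = 106 · 342.2 = 36280 N = 36.28 kN.

36.3 kN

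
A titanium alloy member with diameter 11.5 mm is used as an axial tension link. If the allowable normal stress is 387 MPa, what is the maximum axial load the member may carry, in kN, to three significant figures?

40.2 kN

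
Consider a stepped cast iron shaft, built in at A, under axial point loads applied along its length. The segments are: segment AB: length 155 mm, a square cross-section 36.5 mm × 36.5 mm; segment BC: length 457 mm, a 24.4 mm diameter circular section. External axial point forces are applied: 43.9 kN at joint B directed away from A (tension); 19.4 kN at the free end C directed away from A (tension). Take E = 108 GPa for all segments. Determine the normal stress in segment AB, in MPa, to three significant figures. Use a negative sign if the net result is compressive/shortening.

Internal axial forces (sectioning from the free end, tension +): N_BC = 19.4 kN, N_AB = 63.3 kN.
A_AB = 1332 mm².
σ_AB = N_AB/A_AB = 63300/1332 = 47.51 MPa.

47.5 MPa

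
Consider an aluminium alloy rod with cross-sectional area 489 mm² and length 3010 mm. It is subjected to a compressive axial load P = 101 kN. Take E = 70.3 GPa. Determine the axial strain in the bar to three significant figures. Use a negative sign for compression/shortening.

σ = N/A = -206.5 MPa; ε = σ/E = -206.5/70300 = -2.938e-03.

-0.00294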